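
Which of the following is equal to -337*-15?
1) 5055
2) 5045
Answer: 1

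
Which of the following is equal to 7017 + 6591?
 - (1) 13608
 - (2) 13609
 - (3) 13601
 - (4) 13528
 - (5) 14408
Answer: 1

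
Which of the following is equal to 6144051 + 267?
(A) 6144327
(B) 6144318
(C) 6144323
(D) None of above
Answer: B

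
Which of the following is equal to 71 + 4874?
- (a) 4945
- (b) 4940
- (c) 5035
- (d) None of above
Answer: a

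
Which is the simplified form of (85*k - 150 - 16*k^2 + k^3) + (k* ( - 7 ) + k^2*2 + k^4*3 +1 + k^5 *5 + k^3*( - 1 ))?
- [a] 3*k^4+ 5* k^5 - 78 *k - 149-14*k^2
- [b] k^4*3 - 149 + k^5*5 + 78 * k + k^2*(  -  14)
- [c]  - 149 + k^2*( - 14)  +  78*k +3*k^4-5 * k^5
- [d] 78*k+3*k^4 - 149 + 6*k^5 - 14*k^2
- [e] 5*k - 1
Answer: b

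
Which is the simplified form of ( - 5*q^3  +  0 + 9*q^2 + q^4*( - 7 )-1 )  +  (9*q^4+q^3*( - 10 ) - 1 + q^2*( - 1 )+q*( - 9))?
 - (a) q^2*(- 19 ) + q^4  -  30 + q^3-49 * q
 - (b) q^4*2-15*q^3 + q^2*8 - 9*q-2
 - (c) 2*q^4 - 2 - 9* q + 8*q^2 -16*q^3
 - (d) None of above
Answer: b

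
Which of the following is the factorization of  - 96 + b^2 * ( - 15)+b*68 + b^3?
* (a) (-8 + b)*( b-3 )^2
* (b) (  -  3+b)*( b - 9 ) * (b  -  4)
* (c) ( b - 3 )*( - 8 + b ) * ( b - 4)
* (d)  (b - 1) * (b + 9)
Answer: c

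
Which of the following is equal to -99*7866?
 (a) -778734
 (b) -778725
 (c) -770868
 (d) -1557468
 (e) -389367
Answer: a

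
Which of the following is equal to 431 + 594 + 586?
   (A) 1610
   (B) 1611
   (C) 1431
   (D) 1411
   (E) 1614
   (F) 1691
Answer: B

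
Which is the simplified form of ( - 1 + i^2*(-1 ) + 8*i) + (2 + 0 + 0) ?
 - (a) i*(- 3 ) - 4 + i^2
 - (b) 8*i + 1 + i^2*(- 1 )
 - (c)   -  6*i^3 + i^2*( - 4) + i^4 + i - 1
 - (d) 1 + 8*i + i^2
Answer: b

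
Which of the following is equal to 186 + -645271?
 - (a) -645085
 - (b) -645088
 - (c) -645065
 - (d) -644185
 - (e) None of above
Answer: a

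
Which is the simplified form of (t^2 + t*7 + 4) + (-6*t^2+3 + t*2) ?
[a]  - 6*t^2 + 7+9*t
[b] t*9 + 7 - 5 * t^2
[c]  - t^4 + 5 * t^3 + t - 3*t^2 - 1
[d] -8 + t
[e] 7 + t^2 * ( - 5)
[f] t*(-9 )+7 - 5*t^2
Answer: b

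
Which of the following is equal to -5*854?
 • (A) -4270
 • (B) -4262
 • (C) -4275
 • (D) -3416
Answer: A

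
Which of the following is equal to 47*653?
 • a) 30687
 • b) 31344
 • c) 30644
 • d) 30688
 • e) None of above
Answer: e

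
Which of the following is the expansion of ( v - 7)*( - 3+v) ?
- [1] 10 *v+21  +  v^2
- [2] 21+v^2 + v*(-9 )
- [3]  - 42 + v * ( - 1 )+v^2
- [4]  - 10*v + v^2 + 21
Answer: 4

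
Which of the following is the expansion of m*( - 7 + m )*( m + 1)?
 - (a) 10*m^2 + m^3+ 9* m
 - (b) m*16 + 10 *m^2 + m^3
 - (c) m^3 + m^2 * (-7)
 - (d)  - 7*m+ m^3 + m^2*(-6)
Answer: d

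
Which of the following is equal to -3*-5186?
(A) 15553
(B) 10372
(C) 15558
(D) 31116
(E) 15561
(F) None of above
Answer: C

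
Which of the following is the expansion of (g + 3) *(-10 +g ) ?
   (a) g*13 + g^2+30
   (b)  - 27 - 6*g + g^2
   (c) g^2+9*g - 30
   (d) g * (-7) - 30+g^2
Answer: d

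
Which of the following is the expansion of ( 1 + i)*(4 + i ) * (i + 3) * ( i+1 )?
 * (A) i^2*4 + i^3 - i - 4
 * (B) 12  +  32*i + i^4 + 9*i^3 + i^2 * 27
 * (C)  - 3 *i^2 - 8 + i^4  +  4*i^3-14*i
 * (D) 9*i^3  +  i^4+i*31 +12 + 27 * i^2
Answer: D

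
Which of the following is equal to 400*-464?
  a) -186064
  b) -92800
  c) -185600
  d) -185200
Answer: c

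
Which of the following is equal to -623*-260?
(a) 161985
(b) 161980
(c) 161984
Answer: b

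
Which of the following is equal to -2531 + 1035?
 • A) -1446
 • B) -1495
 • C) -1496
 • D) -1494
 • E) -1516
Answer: C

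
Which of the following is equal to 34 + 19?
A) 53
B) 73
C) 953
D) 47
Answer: A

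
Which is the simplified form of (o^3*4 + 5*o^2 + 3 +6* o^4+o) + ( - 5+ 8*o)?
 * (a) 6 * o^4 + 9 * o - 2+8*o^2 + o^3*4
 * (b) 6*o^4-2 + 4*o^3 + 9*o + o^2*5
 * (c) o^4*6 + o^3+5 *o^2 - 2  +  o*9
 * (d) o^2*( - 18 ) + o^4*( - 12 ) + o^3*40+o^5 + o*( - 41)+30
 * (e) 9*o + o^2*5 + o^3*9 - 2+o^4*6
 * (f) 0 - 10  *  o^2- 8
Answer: b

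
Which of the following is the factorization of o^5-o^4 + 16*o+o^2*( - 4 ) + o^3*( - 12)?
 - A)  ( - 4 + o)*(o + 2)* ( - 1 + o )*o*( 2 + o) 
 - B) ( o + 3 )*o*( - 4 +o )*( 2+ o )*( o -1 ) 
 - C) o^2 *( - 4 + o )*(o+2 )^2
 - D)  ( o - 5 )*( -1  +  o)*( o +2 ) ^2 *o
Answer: A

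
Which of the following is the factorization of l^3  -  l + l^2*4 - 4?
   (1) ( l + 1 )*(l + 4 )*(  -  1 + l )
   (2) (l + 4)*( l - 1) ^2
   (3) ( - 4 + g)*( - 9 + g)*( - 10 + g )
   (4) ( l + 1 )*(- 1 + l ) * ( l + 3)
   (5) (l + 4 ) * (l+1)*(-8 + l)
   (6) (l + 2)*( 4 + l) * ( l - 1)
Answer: 1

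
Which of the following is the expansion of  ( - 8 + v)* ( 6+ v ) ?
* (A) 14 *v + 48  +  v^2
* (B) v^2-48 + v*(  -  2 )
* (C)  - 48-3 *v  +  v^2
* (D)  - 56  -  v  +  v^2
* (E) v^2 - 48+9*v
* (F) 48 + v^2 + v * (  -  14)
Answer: B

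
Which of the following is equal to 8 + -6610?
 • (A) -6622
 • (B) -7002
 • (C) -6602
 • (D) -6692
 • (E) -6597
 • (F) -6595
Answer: C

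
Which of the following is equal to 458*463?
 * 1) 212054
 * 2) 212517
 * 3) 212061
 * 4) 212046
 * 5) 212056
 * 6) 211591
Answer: 1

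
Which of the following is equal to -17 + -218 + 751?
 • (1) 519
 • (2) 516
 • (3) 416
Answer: 2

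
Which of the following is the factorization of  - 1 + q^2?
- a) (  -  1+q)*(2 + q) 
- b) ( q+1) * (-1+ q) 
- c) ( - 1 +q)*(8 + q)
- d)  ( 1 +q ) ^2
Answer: b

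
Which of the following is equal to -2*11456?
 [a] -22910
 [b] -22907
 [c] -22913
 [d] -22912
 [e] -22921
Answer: d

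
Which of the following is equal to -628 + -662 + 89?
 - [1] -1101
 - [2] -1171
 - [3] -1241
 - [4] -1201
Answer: 4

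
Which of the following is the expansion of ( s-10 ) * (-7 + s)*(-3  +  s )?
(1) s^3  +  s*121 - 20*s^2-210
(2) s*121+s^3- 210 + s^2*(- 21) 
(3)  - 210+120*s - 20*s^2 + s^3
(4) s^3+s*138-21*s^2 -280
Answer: 1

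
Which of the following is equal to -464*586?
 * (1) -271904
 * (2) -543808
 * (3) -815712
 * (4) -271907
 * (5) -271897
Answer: 1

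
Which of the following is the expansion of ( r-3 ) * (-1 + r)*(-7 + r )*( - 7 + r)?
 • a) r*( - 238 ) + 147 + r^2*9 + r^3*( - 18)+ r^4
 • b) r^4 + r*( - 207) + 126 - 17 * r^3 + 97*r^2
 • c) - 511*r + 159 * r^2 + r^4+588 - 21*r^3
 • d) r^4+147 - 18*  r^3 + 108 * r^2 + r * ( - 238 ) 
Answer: d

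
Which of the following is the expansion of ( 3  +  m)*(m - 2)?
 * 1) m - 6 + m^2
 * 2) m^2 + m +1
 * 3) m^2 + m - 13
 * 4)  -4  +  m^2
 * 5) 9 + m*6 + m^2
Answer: 1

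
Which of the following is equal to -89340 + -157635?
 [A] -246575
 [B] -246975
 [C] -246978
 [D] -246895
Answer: B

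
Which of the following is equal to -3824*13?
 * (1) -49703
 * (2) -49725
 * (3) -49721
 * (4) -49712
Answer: 4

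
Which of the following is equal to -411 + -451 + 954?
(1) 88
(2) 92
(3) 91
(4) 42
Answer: 2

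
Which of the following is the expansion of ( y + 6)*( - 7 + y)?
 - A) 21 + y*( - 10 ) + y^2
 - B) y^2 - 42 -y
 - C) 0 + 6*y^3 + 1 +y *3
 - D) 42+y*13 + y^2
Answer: B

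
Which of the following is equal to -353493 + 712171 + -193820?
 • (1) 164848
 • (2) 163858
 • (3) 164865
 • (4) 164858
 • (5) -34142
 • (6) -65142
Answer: 4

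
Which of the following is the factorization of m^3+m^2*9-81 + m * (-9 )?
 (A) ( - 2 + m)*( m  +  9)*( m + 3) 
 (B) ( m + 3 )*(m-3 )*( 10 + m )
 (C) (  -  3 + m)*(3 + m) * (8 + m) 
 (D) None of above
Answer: D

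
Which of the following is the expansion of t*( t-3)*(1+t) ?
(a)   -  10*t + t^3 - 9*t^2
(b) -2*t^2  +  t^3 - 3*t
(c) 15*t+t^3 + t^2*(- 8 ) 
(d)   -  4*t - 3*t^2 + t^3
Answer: b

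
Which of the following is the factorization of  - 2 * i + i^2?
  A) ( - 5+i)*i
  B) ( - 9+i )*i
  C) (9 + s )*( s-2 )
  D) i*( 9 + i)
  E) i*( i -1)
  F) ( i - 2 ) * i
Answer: F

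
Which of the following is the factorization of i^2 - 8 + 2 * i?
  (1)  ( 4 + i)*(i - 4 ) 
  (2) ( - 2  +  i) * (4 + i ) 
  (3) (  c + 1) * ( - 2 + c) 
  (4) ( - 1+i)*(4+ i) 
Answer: 2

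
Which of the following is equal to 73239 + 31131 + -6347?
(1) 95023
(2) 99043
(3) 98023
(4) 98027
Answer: 3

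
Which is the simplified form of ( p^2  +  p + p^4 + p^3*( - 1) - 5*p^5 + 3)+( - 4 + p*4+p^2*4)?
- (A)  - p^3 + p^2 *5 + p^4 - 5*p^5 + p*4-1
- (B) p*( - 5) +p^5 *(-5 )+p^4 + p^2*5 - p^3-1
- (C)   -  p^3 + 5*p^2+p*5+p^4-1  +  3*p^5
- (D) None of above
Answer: D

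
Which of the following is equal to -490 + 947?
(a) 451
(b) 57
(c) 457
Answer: c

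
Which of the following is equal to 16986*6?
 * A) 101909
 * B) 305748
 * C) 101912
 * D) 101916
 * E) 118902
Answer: D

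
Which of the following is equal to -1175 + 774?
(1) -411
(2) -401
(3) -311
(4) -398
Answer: 2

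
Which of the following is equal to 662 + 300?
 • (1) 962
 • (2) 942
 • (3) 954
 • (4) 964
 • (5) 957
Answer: 1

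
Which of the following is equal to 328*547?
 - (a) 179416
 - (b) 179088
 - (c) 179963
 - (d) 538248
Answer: a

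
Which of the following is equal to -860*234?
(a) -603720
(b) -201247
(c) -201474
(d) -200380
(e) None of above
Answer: e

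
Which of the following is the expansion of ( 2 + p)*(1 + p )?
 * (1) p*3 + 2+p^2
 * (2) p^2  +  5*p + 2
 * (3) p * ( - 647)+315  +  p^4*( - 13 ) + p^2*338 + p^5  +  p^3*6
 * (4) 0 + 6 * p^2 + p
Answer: 1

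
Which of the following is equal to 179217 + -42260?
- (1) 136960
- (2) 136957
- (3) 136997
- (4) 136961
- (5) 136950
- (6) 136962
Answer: 2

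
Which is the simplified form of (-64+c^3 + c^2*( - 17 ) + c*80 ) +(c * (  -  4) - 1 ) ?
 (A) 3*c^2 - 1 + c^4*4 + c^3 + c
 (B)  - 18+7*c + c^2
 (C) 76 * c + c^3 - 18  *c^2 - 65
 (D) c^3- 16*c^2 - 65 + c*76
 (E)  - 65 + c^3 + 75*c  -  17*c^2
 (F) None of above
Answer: F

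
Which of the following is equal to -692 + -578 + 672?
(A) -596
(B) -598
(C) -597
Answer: B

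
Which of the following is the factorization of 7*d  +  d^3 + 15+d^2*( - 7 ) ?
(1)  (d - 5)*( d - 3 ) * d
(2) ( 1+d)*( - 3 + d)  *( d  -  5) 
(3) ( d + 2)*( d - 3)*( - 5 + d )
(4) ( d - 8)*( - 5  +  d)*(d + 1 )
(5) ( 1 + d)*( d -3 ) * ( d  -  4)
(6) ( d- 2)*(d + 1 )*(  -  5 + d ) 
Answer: 2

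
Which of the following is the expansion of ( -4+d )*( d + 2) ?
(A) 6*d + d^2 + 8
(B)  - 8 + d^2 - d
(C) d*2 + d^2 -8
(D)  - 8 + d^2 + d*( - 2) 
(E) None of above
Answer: D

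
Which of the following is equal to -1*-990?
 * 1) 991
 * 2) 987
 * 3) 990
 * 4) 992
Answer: 3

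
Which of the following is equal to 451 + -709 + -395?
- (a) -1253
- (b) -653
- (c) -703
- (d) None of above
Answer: b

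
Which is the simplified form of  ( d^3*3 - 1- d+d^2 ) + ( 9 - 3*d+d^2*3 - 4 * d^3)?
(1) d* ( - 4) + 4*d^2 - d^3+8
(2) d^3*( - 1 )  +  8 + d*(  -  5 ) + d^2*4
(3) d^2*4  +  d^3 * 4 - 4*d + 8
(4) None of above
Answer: 1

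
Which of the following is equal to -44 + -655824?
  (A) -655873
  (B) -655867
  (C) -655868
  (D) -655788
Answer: C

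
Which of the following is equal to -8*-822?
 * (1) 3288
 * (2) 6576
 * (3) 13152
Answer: 2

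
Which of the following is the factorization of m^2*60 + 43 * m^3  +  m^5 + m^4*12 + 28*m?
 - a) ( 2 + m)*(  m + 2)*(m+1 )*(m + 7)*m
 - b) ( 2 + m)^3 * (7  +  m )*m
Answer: a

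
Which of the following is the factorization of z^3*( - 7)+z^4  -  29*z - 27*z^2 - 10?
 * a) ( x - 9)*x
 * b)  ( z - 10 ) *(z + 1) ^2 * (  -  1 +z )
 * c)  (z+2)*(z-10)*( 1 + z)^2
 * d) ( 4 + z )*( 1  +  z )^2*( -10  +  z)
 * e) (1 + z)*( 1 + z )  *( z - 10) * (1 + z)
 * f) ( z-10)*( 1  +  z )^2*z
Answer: e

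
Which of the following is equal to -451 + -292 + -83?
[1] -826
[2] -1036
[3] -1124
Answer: 1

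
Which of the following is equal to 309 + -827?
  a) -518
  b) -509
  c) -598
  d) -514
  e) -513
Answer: a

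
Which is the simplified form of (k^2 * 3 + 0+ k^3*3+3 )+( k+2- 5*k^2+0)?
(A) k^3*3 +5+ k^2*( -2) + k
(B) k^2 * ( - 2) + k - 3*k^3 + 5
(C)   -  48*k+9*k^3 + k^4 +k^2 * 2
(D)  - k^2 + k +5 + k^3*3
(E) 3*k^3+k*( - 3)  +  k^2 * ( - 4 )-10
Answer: A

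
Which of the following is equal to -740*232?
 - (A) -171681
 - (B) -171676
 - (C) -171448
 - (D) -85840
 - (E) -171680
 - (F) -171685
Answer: E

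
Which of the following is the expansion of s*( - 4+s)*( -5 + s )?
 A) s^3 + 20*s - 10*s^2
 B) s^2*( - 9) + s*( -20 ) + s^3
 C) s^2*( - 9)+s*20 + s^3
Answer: C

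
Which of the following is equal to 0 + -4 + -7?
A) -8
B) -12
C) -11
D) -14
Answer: C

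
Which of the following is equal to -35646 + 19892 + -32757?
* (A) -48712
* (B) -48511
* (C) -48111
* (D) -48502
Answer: B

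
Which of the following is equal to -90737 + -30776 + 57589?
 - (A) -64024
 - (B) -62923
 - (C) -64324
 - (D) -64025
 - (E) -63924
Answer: E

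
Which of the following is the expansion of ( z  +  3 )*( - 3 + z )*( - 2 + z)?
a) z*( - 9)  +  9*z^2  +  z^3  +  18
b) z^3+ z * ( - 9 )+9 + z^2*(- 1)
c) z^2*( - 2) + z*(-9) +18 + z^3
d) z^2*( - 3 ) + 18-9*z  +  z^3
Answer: c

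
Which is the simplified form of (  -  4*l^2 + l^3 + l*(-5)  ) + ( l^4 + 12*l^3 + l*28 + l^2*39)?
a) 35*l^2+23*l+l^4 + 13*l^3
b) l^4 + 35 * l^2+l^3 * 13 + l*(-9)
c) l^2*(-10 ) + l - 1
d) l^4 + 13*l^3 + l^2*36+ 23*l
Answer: a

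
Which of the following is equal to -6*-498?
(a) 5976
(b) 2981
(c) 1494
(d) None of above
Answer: d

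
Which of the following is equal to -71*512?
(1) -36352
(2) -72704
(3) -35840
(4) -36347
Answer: 1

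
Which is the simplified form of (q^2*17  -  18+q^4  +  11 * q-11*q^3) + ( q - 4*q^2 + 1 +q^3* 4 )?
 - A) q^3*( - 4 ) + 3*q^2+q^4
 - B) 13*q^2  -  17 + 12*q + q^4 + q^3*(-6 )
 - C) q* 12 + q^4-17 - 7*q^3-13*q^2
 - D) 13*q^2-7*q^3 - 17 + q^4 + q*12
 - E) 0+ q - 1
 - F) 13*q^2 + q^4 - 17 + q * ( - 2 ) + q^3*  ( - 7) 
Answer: D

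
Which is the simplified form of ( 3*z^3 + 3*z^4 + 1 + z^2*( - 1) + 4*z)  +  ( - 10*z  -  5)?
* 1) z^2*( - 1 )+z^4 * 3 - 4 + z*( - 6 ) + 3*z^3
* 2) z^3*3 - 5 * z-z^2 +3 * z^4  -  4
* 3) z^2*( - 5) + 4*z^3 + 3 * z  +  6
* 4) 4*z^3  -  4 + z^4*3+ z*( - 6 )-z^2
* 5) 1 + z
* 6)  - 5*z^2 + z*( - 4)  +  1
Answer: 1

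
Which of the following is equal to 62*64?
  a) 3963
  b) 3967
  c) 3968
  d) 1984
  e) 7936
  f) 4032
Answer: c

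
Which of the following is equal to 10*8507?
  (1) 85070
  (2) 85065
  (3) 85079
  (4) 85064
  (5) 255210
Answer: 1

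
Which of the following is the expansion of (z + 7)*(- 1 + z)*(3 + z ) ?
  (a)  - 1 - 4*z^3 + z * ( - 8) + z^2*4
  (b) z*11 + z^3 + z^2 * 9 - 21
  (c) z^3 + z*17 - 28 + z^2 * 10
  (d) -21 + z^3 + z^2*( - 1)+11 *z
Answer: b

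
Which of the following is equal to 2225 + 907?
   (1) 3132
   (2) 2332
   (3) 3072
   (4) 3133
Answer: 1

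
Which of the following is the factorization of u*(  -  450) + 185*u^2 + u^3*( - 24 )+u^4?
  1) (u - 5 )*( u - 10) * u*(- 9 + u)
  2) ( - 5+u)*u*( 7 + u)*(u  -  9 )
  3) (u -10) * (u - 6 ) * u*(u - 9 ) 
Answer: 1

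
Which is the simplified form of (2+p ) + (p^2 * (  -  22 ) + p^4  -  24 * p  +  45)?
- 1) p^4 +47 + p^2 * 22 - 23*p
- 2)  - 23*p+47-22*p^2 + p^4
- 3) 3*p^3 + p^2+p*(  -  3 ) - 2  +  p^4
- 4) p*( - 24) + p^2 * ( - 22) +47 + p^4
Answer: 2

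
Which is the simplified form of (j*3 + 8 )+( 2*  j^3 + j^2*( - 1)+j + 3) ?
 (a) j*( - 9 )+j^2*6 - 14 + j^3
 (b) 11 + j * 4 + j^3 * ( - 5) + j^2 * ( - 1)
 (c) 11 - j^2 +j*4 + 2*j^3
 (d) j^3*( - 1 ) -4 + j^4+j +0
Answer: c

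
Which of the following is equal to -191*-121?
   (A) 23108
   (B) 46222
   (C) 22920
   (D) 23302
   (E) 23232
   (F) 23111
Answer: F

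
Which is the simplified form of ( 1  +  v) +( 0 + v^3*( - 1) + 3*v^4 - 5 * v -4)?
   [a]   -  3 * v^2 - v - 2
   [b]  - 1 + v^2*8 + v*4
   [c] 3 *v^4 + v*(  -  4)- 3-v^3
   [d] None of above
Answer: c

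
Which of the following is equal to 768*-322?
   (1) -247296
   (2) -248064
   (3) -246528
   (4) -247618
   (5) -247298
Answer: 1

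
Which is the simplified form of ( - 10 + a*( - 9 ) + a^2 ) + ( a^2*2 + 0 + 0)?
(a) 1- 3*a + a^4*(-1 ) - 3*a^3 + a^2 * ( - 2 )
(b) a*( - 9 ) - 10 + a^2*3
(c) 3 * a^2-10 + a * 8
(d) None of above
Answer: b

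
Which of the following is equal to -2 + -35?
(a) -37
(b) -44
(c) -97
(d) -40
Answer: a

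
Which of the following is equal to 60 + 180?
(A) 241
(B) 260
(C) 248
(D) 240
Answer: D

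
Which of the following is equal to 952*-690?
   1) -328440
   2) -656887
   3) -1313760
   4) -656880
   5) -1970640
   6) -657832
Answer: 4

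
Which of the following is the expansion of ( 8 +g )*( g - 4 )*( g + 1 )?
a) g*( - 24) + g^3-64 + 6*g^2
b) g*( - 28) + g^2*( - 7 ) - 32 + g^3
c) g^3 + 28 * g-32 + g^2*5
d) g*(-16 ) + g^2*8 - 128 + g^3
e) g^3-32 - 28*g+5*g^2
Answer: e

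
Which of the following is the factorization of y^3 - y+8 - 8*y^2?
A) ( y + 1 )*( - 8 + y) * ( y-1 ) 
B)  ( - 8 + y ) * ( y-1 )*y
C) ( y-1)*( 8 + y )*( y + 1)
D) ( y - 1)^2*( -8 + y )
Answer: A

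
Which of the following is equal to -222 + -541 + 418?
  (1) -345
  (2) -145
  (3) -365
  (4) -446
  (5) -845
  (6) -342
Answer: 1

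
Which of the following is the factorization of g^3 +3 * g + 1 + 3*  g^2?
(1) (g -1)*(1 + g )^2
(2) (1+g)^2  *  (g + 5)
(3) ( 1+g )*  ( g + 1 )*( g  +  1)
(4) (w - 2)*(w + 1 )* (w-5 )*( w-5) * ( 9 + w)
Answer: 3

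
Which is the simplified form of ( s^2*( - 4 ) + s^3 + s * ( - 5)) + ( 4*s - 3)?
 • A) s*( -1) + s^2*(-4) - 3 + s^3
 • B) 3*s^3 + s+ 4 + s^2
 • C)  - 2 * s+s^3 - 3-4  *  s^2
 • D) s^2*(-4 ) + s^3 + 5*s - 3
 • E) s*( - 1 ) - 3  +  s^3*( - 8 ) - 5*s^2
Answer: A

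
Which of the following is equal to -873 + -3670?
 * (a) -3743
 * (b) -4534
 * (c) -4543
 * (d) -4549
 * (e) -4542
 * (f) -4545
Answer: c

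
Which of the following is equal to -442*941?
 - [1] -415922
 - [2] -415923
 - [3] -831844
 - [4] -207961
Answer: 1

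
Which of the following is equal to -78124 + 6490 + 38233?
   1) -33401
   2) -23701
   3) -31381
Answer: 1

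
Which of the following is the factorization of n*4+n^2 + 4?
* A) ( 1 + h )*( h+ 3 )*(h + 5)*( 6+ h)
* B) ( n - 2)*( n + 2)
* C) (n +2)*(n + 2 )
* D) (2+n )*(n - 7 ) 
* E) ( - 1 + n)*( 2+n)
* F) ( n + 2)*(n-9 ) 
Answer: C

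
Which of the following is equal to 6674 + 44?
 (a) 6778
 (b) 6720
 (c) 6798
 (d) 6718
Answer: d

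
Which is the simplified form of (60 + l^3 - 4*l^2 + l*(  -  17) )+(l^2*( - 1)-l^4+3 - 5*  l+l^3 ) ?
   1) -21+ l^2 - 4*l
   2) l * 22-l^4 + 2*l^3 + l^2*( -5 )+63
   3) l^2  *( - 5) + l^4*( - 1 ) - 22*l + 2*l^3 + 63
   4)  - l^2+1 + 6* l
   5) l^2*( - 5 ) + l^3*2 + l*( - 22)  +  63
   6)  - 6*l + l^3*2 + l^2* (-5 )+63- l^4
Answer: 3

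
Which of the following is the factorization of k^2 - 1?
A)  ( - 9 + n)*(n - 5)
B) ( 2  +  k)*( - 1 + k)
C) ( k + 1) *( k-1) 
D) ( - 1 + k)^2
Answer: C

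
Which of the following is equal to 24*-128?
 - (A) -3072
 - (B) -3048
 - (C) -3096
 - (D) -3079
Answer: A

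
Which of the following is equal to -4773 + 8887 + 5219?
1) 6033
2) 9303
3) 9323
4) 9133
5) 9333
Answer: 5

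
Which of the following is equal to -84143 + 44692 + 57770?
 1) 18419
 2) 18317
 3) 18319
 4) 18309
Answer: 3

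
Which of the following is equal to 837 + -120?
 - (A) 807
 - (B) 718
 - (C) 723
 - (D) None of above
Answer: D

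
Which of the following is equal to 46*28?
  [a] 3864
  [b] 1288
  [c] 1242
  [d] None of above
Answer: b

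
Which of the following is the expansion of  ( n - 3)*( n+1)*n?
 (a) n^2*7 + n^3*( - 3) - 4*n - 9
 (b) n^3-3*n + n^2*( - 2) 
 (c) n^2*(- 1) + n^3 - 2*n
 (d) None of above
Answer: b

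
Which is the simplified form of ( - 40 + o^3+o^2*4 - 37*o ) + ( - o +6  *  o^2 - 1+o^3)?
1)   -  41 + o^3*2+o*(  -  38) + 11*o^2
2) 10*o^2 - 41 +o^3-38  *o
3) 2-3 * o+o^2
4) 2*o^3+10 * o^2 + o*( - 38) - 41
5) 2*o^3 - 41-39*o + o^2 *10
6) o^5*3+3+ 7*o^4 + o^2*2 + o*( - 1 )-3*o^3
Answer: 4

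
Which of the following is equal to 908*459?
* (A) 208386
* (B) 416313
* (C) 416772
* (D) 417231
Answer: C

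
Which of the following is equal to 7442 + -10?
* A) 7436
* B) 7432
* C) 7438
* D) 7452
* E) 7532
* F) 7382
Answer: B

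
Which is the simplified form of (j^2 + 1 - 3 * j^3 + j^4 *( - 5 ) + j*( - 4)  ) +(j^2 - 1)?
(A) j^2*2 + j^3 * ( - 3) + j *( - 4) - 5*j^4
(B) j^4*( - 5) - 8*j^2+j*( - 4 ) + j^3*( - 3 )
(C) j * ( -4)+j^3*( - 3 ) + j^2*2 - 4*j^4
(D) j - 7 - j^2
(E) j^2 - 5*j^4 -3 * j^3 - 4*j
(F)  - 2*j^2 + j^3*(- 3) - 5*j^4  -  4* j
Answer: A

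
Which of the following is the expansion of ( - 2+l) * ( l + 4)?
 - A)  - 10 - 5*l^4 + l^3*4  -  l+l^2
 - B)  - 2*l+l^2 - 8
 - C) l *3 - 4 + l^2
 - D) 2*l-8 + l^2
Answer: D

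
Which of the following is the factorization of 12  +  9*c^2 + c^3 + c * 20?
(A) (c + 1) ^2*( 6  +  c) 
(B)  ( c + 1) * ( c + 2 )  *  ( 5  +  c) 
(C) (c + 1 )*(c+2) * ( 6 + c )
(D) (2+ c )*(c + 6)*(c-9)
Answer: C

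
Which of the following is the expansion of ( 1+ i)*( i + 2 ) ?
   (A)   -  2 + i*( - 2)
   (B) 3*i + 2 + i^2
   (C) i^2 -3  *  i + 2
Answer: B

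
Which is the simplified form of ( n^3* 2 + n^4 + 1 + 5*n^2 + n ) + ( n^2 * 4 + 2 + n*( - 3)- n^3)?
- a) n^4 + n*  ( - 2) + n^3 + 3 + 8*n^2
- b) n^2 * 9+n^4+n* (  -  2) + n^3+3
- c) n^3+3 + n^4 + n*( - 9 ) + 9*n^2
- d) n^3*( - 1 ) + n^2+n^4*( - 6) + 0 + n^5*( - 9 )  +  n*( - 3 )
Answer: b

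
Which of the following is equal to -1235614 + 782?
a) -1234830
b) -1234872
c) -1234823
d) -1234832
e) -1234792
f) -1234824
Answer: d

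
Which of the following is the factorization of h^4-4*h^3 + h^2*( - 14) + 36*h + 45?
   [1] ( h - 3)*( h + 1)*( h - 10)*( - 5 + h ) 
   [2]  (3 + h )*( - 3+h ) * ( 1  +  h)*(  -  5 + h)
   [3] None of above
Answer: 2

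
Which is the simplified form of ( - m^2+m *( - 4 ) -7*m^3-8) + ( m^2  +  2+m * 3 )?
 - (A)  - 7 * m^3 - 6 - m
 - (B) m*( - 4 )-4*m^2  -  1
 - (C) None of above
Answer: A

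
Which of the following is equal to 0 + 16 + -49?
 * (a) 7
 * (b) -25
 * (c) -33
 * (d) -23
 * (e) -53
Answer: c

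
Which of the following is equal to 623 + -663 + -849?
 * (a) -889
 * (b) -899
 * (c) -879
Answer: a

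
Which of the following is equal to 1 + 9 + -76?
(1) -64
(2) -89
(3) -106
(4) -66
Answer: 4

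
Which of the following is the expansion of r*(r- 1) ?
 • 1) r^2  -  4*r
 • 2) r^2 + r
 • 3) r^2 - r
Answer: 3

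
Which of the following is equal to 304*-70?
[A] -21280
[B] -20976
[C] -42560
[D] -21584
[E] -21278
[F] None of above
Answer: A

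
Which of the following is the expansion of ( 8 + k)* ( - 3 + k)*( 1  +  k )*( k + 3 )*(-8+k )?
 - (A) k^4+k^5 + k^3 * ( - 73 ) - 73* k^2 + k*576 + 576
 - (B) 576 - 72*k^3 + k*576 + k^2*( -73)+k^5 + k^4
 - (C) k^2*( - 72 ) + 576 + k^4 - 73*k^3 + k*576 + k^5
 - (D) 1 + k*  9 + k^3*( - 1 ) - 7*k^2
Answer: A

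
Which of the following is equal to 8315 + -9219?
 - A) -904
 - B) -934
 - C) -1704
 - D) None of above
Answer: A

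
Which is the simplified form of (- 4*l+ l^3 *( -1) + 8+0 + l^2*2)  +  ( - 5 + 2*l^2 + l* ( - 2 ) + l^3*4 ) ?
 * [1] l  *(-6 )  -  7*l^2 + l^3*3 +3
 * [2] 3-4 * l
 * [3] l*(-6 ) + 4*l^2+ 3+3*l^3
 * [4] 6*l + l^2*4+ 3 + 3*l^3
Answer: 3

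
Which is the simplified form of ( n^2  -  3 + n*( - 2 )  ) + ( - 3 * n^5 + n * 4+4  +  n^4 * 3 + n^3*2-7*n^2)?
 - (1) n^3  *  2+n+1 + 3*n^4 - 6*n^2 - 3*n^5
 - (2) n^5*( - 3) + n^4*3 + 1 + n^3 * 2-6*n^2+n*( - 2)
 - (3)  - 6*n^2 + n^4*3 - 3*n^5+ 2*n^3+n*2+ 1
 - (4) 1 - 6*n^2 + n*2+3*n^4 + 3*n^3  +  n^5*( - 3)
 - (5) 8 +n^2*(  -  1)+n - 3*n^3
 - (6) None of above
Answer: 3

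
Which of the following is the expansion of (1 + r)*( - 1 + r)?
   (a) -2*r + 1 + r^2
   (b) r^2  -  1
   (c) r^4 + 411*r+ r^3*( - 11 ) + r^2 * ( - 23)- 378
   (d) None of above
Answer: b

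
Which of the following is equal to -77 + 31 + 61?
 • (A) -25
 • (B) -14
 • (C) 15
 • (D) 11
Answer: C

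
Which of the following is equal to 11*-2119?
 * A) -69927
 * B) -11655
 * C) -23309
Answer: C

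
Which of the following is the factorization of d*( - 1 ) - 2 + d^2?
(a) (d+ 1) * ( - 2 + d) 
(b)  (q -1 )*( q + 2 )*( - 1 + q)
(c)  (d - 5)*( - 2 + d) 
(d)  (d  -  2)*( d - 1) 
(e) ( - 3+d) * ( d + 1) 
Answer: a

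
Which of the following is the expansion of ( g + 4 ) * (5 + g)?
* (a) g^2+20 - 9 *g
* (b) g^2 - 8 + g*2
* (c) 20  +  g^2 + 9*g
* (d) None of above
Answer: c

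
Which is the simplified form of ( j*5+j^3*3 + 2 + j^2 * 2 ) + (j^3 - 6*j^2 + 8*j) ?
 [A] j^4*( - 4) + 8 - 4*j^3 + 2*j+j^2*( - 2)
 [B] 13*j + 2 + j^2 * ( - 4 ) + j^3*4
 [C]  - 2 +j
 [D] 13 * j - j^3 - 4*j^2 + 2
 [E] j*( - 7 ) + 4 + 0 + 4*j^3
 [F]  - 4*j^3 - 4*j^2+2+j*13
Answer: B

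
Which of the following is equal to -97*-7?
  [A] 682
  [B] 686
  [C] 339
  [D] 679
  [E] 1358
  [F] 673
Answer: D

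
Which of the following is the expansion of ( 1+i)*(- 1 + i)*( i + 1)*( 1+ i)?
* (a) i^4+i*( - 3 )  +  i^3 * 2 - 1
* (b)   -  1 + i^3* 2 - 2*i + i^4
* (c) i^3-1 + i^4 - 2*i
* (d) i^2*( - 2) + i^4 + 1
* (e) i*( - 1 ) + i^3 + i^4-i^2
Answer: b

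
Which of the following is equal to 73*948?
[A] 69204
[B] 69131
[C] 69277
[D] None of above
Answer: A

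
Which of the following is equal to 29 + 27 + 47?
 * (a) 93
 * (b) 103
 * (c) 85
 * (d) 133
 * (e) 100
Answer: b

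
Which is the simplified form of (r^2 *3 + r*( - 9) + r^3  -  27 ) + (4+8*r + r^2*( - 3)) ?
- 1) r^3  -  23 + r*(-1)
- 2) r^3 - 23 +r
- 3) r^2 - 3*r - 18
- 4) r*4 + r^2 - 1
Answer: 1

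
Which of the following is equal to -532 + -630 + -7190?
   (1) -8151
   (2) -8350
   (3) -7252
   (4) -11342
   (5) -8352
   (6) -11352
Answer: 5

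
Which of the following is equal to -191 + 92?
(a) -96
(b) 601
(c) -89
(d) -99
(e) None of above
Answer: d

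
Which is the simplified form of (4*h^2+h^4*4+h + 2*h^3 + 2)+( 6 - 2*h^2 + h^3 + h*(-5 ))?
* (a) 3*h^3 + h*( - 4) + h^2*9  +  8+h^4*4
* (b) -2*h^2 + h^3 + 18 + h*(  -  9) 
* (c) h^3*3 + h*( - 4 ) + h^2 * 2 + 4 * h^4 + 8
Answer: c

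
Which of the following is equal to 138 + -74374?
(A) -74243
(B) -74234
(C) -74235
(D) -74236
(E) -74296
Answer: D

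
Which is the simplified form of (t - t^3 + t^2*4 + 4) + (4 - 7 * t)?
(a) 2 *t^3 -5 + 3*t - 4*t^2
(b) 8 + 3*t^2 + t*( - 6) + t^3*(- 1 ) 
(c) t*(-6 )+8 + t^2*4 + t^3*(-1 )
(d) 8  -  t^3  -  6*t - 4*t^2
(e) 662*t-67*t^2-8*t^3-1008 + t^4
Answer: c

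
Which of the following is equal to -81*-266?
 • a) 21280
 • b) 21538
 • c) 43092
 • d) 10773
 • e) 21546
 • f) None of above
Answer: e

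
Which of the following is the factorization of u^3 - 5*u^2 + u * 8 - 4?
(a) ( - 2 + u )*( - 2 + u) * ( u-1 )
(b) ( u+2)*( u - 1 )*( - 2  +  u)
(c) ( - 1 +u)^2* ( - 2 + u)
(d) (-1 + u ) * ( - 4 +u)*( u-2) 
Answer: a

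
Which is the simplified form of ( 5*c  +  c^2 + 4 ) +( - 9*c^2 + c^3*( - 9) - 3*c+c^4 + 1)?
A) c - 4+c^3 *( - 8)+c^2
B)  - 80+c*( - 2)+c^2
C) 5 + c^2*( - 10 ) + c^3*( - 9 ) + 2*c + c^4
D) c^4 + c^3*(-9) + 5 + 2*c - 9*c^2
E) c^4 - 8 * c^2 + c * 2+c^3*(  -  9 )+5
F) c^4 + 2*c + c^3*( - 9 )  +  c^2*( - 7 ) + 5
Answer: E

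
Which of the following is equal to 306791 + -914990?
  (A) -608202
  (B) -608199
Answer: B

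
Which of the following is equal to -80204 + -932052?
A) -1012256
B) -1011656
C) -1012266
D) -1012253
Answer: A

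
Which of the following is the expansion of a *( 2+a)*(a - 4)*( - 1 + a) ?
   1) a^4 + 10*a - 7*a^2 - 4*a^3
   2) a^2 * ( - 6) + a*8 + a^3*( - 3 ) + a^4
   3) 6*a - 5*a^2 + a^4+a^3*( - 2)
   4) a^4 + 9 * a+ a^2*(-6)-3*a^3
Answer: 2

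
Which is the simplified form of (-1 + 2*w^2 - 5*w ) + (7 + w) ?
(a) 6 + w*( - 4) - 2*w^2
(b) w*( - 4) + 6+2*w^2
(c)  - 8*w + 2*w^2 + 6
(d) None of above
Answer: b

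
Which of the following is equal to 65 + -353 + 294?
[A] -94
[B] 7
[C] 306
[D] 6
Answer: D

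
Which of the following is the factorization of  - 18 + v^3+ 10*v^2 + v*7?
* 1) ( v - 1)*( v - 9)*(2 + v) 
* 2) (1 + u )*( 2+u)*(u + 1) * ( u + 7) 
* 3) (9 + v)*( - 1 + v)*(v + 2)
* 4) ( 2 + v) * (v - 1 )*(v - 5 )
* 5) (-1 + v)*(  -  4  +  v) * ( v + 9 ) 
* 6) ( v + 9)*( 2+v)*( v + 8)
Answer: 3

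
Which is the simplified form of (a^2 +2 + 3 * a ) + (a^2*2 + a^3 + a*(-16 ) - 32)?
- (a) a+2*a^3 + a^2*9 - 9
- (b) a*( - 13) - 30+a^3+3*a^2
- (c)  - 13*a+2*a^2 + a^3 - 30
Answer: b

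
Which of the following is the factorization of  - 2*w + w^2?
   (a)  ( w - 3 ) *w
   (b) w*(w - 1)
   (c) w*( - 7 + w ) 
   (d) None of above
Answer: d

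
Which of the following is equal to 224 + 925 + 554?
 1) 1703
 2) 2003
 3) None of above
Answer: 1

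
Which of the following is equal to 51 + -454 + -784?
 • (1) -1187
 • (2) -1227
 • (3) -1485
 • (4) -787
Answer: 1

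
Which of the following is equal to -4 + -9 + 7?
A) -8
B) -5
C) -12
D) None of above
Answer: D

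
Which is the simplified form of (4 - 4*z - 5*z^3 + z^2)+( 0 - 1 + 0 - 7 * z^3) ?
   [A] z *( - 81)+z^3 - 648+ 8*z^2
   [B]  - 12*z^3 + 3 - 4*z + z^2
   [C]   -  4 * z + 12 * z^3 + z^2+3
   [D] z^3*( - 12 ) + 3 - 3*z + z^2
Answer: B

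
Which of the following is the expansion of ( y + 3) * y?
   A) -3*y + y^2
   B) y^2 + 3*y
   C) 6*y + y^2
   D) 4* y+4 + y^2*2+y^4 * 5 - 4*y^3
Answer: B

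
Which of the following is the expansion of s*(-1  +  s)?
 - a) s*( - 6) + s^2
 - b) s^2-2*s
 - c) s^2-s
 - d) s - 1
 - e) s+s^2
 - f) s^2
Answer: c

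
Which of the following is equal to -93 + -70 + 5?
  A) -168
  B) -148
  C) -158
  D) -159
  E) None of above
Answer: C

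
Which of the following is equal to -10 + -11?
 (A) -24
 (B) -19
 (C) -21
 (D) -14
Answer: C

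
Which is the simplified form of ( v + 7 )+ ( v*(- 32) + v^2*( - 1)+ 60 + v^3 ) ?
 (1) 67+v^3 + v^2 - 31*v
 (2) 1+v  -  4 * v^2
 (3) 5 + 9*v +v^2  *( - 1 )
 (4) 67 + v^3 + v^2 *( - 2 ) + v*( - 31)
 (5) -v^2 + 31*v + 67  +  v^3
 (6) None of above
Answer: 6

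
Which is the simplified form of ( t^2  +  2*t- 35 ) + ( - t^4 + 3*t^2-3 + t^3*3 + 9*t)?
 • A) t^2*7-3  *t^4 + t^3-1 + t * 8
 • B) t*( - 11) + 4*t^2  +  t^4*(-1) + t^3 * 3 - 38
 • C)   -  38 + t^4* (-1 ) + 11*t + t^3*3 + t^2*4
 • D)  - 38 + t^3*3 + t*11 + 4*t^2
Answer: C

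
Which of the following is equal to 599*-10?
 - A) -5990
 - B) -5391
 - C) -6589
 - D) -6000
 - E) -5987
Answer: A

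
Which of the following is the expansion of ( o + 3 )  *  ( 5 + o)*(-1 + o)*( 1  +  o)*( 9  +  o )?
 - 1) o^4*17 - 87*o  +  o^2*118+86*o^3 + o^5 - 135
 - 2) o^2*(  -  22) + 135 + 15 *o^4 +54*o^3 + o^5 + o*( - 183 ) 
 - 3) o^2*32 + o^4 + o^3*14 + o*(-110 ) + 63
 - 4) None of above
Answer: 1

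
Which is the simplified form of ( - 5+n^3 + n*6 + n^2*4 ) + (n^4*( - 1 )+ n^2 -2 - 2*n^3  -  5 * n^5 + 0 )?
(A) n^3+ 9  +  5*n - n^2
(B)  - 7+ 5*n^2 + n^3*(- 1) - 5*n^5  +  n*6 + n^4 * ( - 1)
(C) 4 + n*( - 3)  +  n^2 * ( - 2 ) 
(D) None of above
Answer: B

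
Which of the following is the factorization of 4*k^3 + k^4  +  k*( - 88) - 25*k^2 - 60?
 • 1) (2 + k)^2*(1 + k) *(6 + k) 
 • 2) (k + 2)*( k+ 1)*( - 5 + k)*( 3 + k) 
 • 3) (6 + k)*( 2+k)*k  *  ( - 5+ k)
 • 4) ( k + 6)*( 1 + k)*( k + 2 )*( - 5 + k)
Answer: 4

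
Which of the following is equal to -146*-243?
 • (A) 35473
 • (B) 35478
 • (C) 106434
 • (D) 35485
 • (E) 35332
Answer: B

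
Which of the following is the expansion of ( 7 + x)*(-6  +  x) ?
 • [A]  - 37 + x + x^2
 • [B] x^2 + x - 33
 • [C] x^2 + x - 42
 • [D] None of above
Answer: C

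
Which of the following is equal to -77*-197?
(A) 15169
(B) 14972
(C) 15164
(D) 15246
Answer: A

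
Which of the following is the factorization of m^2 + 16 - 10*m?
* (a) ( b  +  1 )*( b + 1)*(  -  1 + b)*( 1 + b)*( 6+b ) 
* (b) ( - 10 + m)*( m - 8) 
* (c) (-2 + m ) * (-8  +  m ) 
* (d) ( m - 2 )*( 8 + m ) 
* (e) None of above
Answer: c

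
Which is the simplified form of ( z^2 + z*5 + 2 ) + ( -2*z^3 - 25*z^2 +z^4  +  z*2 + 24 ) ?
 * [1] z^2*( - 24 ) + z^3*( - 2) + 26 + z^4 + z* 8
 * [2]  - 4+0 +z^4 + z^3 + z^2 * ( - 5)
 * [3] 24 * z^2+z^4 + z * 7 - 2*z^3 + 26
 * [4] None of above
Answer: 4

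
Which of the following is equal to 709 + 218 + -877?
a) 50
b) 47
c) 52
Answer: a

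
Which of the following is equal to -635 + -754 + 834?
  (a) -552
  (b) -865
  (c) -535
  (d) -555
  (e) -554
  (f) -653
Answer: d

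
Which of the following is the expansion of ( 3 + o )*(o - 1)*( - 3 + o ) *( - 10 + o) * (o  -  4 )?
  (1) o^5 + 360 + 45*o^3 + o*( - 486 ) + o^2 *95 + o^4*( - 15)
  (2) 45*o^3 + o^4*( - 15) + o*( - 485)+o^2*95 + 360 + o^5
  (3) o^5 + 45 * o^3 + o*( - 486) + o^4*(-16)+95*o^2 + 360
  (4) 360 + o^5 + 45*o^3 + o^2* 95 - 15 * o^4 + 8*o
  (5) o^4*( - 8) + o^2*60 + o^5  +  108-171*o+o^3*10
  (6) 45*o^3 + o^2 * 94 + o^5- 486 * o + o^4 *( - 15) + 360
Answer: 1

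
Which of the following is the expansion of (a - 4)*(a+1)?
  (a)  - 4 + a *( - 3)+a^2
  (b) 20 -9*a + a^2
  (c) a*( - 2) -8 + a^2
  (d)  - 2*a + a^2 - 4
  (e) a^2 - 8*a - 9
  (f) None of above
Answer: a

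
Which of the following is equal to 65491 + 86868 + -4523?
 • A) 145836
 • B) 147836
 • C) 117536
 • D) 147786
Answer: B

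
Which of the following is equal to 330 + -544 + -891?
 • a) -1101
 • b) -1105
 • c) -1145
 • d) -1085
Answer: b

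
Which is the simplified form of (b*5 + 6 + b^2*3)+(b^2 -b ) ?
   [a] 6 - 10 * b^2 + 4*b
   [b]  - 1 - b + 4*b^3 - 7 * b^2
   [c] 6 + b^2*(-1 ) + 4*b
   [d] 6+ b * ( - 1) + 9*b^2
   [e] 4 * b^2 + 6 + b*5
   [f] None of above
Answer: f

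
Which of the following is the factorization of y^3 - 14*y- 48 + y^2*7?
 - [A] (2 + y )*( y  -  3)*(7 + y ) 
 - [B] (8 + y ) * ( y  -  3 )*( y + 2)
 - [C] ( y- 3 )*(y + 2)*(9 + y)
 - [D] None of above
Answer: B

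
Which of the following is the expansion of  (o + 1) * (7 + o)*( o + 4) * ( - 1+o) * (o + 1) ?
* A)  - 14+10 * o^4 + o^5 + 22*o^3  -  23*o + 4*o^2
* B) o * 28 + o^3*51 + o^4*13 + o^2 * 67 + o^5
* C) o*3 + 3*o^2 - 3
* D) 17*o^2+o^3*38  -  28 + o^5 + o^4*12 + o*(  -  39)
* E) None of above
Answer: E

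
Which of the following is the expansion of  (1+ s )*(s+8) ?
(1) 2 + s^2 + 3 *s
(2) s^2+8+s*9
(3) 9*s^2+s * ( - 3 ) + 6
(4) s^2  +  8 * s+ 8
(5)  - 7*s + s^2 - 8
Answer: 2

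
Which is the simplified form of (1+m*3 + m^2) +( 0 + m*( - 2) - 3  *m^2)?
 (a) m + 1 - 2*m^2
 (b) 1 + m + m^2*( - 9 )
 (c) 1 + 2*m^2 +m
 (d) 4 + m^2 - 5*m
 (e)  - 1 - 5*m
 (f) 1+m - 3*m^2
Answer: a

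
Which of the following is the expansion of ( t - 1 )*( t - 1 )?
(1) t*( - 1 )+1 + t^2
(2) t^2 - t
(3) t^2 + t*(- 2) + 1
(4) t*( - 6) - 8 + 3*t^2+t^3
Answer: 3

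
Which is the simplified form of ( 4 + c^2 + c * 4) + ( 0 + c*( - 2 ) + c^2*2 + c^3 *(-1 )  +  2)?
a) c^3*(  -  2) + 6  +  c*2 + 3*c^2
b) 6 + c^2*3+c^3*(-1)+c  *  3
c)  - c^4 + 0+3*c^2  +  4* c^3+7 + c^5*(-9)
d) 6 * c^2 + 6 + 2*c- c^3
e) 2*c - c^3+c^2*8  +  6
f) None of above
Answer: f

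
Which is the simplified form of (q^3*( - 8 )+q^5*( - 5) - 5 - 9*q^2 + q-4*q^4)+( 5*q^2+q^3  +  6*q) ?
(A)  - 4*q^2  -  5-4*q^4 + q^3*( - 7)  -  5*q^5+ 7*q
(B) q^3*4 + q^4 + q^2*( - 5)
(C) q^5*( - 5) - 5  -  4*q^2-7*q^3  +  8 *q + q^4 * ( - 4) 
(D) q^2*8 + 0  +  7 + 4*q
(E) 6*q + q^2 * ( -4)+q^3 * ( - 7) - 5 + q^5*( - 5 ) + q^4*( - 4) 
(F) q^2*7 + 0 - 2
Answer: A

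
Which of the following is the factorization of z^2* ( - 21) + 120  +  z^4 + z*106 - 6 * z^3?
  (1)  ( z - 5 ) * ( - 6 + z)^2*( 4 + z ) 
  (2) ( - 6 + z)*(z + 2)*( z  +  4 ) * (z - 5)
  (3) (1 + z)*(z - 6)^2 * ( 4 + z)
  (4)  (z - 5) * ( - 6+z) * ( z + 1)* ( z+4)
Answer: 4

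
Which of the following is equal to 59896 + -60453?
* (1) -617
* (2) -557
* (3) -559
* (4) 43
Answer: 2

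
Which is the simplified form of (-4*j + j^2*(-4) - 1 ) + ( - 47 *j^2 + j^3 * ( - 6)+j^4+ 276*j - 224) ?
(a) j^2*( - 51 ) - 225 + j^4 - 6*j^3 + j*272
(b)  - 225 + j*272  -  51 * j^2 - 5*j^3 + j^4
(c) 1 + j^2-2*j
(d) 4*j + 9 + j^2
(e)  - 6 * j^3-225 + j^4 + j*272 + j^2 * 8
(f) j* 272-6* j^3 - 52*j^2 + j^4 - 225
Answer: a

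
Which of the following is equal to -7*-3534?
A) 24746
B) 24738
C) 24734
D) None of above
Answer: B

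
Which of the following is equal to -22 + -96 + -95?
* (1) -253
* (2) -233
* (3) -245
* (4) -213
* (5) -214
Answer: 4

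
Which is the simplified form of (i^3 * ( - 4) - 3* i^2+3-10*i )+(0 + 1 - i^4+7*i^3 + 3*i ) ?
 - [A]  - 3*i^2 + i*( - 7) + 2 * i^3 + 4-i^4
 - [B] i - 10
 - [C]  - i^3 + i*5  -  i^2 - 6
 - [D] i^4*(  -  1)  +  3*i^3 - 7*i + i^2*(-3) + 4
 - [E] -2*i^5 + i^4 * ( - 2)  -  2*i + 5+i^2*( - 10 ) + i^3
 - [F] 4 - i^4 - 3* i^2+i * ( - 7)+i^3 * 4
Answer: D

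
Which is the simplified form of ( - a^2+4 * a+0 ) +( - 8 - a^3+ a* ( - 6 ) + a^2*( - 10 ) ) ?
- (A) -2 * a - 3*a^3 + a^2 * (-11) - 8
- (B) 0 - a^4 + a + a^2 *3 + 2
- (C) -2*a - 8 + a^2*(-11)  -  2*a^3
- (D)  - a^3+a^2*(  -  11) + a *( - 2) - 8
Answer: D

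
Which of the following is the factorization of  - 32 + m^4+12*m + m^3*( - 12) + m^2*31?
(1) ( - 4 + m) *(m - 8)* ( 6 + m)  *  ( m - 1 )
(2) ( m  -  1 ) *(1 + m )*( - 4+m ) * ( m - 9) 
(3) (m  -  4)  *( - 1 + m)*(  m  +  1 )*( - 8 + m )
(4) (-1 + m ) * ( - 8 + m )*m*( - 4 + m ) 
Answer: 3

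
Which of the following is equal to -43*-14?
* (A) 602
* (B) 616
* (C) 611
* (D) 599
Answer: A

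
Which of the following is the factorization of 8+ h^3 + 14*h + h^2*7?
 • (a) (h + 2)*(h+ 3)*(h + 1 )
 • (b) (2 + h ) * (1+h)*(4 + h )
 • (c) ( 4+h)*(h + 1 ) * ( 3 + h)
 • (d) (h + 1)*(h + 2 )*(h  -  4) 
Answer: b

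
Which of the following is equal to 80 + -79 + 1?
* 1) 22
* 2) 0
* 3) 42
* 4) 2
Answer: 4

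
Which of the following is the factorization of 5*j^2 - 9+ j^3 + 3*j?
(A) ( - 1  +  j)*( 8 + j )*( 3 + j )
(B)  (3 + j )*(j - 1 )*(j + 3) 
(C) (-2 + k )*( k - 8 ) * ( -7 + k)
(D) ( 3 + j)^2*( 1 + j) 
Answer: B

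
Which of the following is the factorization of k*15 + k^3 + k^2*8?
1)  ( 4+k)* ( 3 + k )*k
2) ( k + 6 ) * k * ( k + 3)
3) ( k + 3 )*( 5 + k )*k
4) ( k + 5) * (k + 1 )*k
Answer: 3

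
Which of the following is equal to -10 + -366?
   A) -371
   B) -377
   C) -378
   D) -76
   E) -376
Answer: E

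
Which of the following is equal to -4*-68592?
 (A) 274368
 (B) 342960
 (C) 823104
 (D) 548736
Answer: A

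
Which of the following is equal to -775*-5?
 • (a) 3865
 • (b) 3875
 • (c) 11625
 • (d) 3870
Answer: b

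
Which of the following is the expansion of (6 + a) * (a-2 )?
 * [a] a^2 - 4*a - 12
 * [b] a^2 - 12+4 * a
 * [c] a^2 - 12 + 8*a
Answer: b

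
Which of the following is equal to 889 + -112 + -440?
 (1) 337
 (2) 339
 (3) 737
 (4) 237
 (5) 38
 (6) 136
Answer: 1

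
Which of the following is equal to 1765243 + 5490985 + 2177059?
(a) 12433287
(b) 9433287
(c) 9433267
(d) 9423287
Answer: b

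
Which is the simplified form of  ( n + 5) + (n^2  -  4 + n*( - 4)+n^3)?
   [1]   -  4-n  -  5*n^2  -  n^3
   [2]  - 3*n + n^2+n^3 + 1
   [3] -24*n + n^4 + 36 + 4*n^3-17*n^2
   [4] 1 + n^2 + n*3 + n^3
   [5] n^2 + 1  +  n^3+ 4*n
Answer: 2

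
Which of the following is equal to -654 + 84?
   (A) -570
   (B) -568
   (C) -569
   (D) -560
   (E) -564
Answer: A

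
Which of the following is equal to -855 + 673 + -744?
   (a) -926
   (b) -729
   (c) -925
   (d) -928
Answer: a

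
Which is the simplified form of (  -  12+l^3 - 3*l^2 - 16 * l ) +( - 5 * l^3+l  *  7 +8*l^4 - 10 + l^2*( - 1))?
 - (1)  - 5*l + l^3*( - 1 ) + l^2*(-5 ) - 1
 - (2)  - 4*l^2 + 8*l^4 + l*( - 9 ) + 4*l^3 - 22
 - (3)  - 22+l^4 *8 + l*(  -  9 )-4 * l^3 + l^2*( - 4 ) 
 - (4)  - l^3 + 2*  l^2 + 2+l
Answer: 3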